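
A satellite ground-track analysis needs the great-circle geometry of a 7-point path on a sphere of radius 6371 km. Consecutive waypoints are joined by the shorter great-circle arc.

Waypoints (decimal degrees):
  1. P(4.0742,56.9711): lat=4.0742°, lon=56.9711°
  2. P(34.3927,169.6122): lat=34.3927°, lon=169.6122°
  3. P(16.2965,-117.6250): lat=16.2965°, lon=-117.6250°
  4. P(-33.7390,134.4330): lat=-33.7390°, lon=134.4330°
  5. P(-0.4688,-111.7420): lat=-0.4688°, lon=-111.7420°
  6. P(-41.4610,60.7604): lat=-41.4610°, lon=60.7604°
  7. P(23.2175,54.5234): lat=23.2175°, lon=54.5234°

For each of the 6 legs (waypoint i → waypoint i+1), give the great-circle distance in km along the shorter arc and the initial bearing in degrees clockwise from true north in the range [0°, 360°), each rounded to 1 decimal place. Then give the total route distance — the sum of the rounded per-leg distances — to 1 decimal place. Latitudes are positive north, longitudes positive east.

Leg 1: φ1=0.0711082, φ2=0.6002659, Δφ=0.5291576, Δλ=1.9659581 rad; a=sin²(Δφ/2)+cosφ1·cosφ2·sin²(Δλ/2)=0.6383630353; c=2·atan2(√a, √(1-a))=1.851181781; dist=6371·c=11793.879 ≈ 11793.9 km; running total=11793.9 km
Leg 1 bearing: y=sinΔλ·cosφ2=0.76159199, x=cosφ1·sinφ2-sinφ1·cosφ2·cosΔλ=0.58600369; θ=atan2(y, x)=52.4237° ≈ 52.4°
Leg 2: φ1=0.6002659, φ2=0.2844276, Δφ=-0.3158383, Δλ=-5.0132349 rad; a=sin²(Δφ/2)+cosφ1·cosφ2·sin²(Δλ/2)=0.3033969536; c=2·atan2(√a, √(1-a))=1.166680356; dist=6371·c=7432.921 ≈ 7432.9 km; running total=19226.8 km
Leg 2 bearing: y=sinΔλ·cosφ2=0.91671313, x=cosφ1·sinφ2-sinφ1·cosφ2·cosΔλ=0.07089430; θ=atan2(y, x)=85.5778° ≈ 85.6°
Leg 3: φ1=0.2844276, φ2=-0.5888566, Δφ=-0.8732842, Δλ=4.3992420 rad; a=sin²(Δφ/2)+cosφ1·cosφ2·sin²(Δλ/2)=0.7008654303; c=2·atan2(√a, √(1-a))=1.984202477; dist=6371·c=12641.354 ≈ 12641.4 km; running total=31868.2 km
Leg 3 bearing: y=sinΔλ·cosφ2=-0.79113574, x=cosφ1·sinφ2-sinφ1·cosφ2·cosΔλ=-0.46121204; θ=atan2(y, x)=-120.2411° <0 so +360° → 239.7589° ≈ 239.8°
Leg 4: φ1=-0.5888566, φ2=-0.0081821, Δφ=0.5806745, Δλ=-4.2965643 rad; a=sin²(Δφ/2)+cosφ1·cosφ2·sin²(Δλ/2)=0.6656775114; c=2·atan2(√a, √(1-a))=1.908535697; dist=6371·c=12159.281 ≈ 12159.3 km; running total=44027.5 km
Leg 4 bearing: y=sinΔλ·cosφ2=0.91475288, x=cosφ1·sinφ2-sinφ1·cosφ2·cosΔλ=-0.23115150; θ=atan2(y, x)=104.1814° ≈ 104.2°
Leg 5: φ1=-0.0081821, φ2=-0.7236310, Δφ=-0.7154489, Δλ=3.0107348 rad; a=sin²(Δφ/2)+cosφ1·cosφ2·sin²(Δλ/2)=0.8687785672; c=2·atan2(√a, √(1-a))=2.400241968; dist=6371·c=15291.942 ≈ 15291.9 km; running total=59319.4 km
Leg 5 bearing: y=sinΔλ·cosφ2=0.09778606, x=cosφ1·sinφ2-sinφ1·cosφ2·cosΔλ=-0.66816716; θ=atan2(y, x)=171.6739° ≈ 171.7°
Leg 6: φ1=-0.7236310, φ2=0.4052218, Δφ=1.1288528, Δλ=-0.1088562 rad; a=sin²(Δφ/2)+cosφ1·cosφ2·sin²(Δλ/2)=0.2881897066; c=2·atan2(√a, √(1-a))=1.133357785; dist=6371·c=7220.622 ≈ 7220.6 km; running total=66540.0 km
Leg 6 bearing: y=sinΔλ·cosφ2=-0.09984301, x=cosφ1·sinφ2-sinφ1·cosφ2·cosΔλ=0.90032048; θ=atan2(y, x)=-6.3281° <0 so +360° → 353.6719° ≈ 353.7°

Leg 1: dist=11793.9 km, bearing=52.4°
Leg 2: dist=7432.9 km, bearing=85.6°
Leg 3: dist=12641.4 km, bearing=239.8°
Leg 4: dist=12159.3 km, bearing=104.2°
Leg 5: dist=15291.9 km, bearing=171.7°
Leg 6: dist=7220.6 km, bearing=353.7°
Total: 66540.0 km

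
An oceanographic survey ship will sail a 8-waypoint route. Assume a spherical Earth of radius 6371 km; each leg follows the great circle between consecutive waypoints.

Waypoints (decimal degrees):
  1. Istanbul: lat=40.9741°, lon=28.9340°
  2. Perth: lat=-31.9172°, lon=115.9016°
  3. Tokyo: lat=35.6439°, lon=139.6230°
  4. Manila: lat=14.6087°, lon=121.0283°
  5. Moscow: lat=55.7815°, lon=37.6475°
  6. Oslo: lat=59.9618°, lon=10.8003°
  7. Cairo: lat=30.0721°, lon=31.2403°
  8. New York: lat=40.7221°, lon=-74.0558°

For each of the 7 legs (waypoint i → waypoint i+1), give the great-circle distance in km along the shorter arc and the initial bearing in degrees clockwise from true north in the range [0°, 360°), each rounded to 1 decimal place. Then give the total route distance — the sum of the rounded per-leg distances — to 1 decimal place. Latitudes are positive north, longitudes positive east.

Leg 1: dist=12034.2 km, bearing=116.8°
Leg 2: dist=7909.3 km, bearing=20.2°
Leg 3: dist=2983.9 km, bearing=223.1°
Leg 4: dist=8257.3 km, bearing=324.5°
Leg 5: dist=1641.3 km, bearing=297.5°
Leg 6: dist=3657.2 km, bearing=146.2°
Leg 7: dist=9023.2 km, bearing=312.3°
Total: 45506.4 km

Leg 1: φ1=0.7151330, φ2=-0.5570602, Δφ=-1.2721932, Δλ=1.5178710 rad; a=sin²(Δφ/2)+cosφ1·cosφ2·sin²(Δλ/2)=0.6563858304; c=2·atan2(√a, √(1-a))=1.888906028; dist=6371·c=12034.220 ≈ 12034.2 km; running total=12034.2 km
Leg 1 bearing: y=sinΔλ·cosφ2=0.84762449, x=cosφ1·sinφ2-sinφ1·cosφ2·cosΔλ=-0.42861010; θ=atan2(y, x)=116.8239° ≈ 116.8°
Leg 2: φ1=-0.5570602, φ2=0.6221034, Δφ=1.1791636, Δλ=0.4140165 rad; a=sin²(Δφ/2)+cosφ1·cosφ2·sin²(Δλ/2)=0.3382904260; c=2·atan2(√a, √(1-a))=1.241455716; dist=6371·c=7909.314 ≈ 7909.3 km; running total=19943.5 km
Leg 2 bearing: y=sinΔλ·cosφ2=0.32692257, x=cosφ1·sinφ2-sinφ1·cosφ2·cosΔλ=0.88798743; θ=atan2(y, x)=20.2118° ≈ 20.2°
Leg 3: φ1=0.6221034, φ2=0.2549699, Δφ=-0.3671335, Δλ=-0.3245387 rad; a=sin²(Δφ/2)+cosφ1·cosφ2·sin²(Δλ/2)=0.0538453519; c=2·atan2(√a, √(1-a))=0.468361166; dist=6371·c=2983.929 ≈ 2983.9 km; running total=22927.4 km
Leg 3 bearing: y=sinΔλ·cosφ2=-0.30856280, x=cosφ1·sinφ2-sinφ1·cosφ2·cosΔλ=-0.32950435; θ=atan2(y, x)=-136.8798° <0 so +360° → 223.1202° ≈ 223.1°
Leg 4: φ1=0.2549699, φ2=0.9735708, Δφ=0.7186009, Δλ=-1.4552695 rad; a=sin²(Δφ/2)+cosφ1·cosφ2·sin²(Δλ/2)=0.3643580418; c=2·atan2(√a, √(1-a))=1.296069606; dist=6371·c=8257.259 ≈ 8257.3 km; running total=31184.7 km
Leg 4 bearing: y=sinΔλ·cosφ2=-0.55860188, x=cosφ1·sinφ2-sinφ1·cosφ2·cosΔλ=0.78381693; θ=atan2(y, x)=-35.4763° <0 so +360° → 324.5237° ≈ 324.5°
Leg 5: φ1=0.9735708, φ2=1.0465308, Δφ=0.0729600, Δλ=-0.4685720 rad; a=sin²(Δφ/2)+cosφ1·cosφ2·sin²(Δλ/2)=0.0165010588; c=2·atan2(√a, √(1-a))=0.257624749; dist=6371·c=1641.327 ≈ 1641.3 km; running total=32826.0 km
Leg 5 bearing: y=sinΔλ·cosφ2=-0.22606706, x=cosφ1·sinφ2-sinφ1·cosφ2·cosΔλ=0.11751077; θ=atan2(y, x)=-62.5344° <0 so +360° → 297.4656° ≈ 297.5°
Leg 6: φ1=1.0465308, φ2=0.5248572, Δφ=-0.5216737, Δλ=0.3567453 rad; a=sin²(Δφ/2)+cosφ1·cosφ2·sin²(Δλ/2)=0.0801442225; c=2·atan2(√a, √(1-a))=0.574044497; dist=6371·c=3657.237 ≈ 3657.2 km; running total=36483.2 km
Leg 6 bearing: y=sinΔλ·cosφ2=0.30221889, x=cosφ1·sinφ2-sinφ1·cosφ2·cosΔλ=-0.45116322; θ=atan2(y, x)=146.1832° ≈ 146.2°
Leg 7: φ1=0.5248572, φ2=0.7107347, Δφ=0.1858776, Δλ=-1.8377636 rad; a=sin²(Δφ/2)+cosφ1·cosφ2·sin²(Δλ/2)=0.4230584086; c=2·atan2(√a, √(1-a))=1.416299253; dist=6371·c=9023.243 ≈ 9023.2 km; running total=45506.4 km
Leg 7 bearing: y=sinΔλ·cosφ2=-0.73103504, x=cosφ1·sinφ2-sinφ1·cosφ2·cosΔλ=0.66476141; θ=atan2(y, x)=-47.7184° <0 so +360° → 312.2816° ≈ 312.3°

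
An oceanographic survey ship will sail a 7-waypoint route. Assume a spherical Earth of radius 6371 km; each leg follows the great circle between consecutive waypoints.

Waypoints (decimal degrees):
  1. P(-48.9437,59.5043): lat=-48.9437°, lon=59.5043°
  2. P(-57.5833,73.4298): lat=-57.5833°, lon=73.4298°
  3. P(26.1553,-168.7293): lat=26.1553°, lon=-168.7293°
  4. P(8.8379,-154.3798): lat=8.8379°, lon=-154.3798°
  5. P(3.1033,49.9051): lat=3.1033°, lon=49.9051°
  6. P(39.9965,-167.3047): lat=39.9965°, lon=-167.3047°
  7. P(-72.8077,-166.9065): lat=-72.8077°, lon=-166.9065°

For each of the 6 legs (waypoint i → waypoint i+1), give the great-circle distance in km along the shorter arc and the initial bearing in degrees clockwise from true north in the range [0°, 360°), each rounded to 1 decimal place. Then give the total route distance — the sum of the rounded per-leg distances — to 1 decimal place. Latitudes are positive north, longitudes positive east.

Leg 1: φ1=-0.8542287, φ2=-1.0050182, Δφ=-0.1507895, Δλ=0.2430458 rad; a=sin²(Δφ/2)+cosφ1·cosφ2·sin²(Δλ/2)=0.0108477006; c=2·atan2(√a, √(1-a))=0.208683045; dist=6371·c=1329.520 ≈ 1329.5 km; running total=1329.5 km
Leg 1 bearing: y=sinΔλ·cosφ2=0.12901132, x=cosφ1·sinφ2-sinφ1·cosφ2·cosΔλ=-0.16209933; θ=atan2(y, x)=141.4845° ≈ 141.5°
Leg 2: φ1=-1.0050182, φ2=0.4564961, Δφ=1.4615143, Δλ=-4.2264736 rad; a=sin²(Δφ/2)+cosφ1·cosφ2·sin²(Δλ/2)=0.7984177960; c=2·atan2(√a, √(1-a))=2.210347765; dist=6371·c=14082.126 ≈ 14082.1 km; running total=15411.6 km
Leg 2 bearing: y=sinΔλ·cosφ2=0.79370310, x=cosφ1·sinφ2-sinφ1·cosφ2·cosΔλ=-0.11756986; θ=atan2(y, x)=98.4259° ≈ 98.4°
Leg 3: φ1=0.4564961, φ2=0.1542505, Δφ=-0.3022456, Δλ=0.2504460 rad; a=sin²(Δφ/2)+cosφ1·cosφ2·sin²(Δλ/2)=0.0365002459; c=2·atan2(√a, √(1-a))=0.384464243; dist=6371·c=2449.422 ≈ 2449.4 km; running total=17861.0 km
Leg 3 bearing: y=sinΔλ·cosφ2=0.24489352, x=cosφ1·sinφ2-sinφ1·cosφ2·cosΔλ=-0.28407582; θ=atan2(y, x)=139.2363° ≈ 139.2°
Leg 4: φ1=0.1542505, φ2=0.0541628, Δφ=-0.1000877, Δλ=3.5654441 rad; a=sin²(Δφ/2)+cosφ1·cosφ2·sin²(Δλ/2)=0.9455255001; c=2·atan2(√a, √(1-a))=2.670451732; dist=6371·c=17013.448 ≈ 17013.4 km; running total=34874.4 km
Leg 4 bearing: y=sinΔλ·cosφ2=-0.41067104, x=cosφ1·sinφ2-sinφ1·cosφ2·cosΔλ=0.19333239; θ=atan2(y, x)=-64.7903° <0 so +360° → 295.2097° ≈ 295.2°
Leg 5: φ1=0.0541628, φ2=0.6980706, Δφ=0.6439078, Δλ=-3.7910262 rad; a=sin²(Δφ/2)+cosφ1·cosφ2·sin²(Δλ/2)=0.7872195072; c=2·atan2(√a, √(1-a))=2.182714967; dist=6371·c=13906.077 ≈ 13906.1 km; running total=48780.5 km
Leg 5 bearing: y=sinΔλ·cosφ2=0.46327790, x=cosφ1·sinφ2-sinφ1·cosφ2·cosΔλ=0.67482843; θ=atan2(y, x)=34.4701° ≈ 34.5°
Leg 6: φ1=0.6980706, φ2=-1.2707341, Δφ=-1.9688047, Δλ=0.0069499 rad; a=sin²(Δφ/2)+cosφ1·cosφ2·sin²(Δλ/2)=0.6937943151; c=2·atan2(√a, √(1-a))=1.968810632; dist=6371·c=12543.293 ≈ 12543.3 km; running total=61323.8 km
Leg 6 bearing: y=sinΔλ·cosφ2=0.00205423, x=cosφ1·sinφ2-sinφ1·cosφ2·cosΔλ=-0.92183015; θ=atan2(y, x)=179.8723° ≈ 179.9°

Leg 1: dist=1329.5 km, bearing=141.5°
Leg 2: dist=14082.1 km, bearing=98.4°
Leg 3: dist=2449.4 km, bearing=139.2°
Leg 4: dist=17013.4 km, bearing=295.2°
Leg 5: dist=13906.1 km, bearing=34.5°
Leg 6: dist=12543.3 km, bearing=179.9°
Total: 61323.8 km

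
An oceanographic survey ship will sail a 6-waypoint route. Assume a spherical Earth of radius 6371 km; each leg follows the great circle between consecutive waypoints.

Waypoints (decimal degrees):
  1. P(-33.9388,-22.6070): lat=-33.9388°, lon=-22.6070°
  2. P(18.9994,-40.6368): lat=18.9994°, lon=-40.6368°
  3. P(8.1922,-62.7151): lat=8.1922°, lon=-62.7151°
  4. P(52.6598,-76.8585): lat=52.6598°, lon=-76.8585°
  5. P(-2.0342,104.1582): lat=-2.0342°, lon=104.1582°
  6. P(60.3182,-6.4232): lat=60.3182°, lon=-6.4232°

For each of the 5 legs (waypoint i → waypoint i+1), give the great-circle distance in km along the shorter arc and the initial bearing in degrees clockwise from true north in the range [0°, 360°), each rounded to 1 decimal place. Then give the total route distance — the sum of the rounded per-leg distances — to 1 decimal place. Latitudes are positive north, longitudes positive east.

Leg 1: φ1=-0.5923438, φ2=0.3316021, Δφ=0.9239459, Δλ=-0.3146794 rad; a=sin²(Δφ/2)+cosφ1·cosφ2·sin²(Δλ/2)=0.2179215963; c=2·atan2(√a, √(1-a))=0.971384655; dist=6371·c=6188.692 ≈ 6188.7 km; running total=6188.7 km
Leg 1 bearing: y=sinΔλ·cosφ2=-0.29265003, x=cosφ1·sinφ2-sinφ1·cosφ2·cosΔλ=0.77206415; θ=atan2(y, x)=-20.7592° <0 so +360° → 339.2408° ≈ 339.2°
Leg 2: φ1=0.3316021, φ2=0.1429809, Δφ=-0.1886212, Δλ=-0.3853390 rad; a=sin²(Δφ/2)+cosφ1·cosφ2·sin²(Δλ/2)=0.0431814619; c=2·atan2(√a, √(1-a))=0.418653711; dist=6371·c=2667.243 ≈ 2667.2 km; running total=8855.9 km
Leg 2 bearing: y=sinΔλ·cosφ2=-0.37203778, x=cosφ1·sinφ2-sinφ1·cosφ2·cosΔλ=-0.16387551; θ=atan2(y, x)=-113.7726° <0 so +360° → 246.2274° ≈ 246.2°
Leg 3: φ1=0.1429809, φ2=0.9190869, Δφ=0.7761060, Δλ=-0.2468489 rad; a=sin²(Δφ/2)+cosφ1·cosφ2·sin²(Δλ/2)=0.1522759036; c=2·atan2(√a, √(1-a))=0.801752891; dist=6371·c=5107.968 ≈ 5108.0 km; running total=13963.9 km
Leg 3 bearing: y=sinΔλ·cosφ2=-0.14820936, x=cosφ1·sinφ2-sinφ1·cosφ2·cosΔλ=0.70312573; θ=atan2(y, x)=-11.9029° <0 so +360° → 348.0971° ≈ 348.1°
Leg 4: φ1=0.9190869, φ2=-0.0355035, Δφ=-0.9545904, Δλ=3.1593374 rad; a=sin²(Δφ/2)+cosφ1·cosφ2·sin²(Δλ/2)=0.8171448791; c=2·atan2(√a, √(1-a))=2.257885801; dist=6371·c=14384.990 ≈ 14385.0 km; running total=28348.9 km
Leg 4 bearing: y=sinΔλ·cosφ2=-0.01773265, x=cosφ1·sinφ2-sinφ1·cosφ2·cosΔλ=0.77289201; θ=atan2(y, x)=-1.3143° <0 so +360° → 358.6857° ≈ 358.7°
Leg 5: φ1=-0.0355035, φ2=1.0527512, Δφ=1.0882547, Δλ=-1.9300095 rad; a=sin²(Δφ/2)+cosφ1·cosφ2·sin²(Δλ/2)=0.6024021392; c=2·atan2(√a, √(1-a))=1.777060070; dist=6371·c=11321.6497 ≈ 11321.6 km; running total=39670.5 km
Leg 5 bearing: y=sinΔλ·cosφ2=-0.46357704, x=cosφ1·sinφ2-sinφ1·cosφ2·cosΔλ=0.86206237; θ=atan2(y, x)=-28.2693° <0 so +360° → 331.7307° ≈ 331.7°

Leg 1: dist=6188.7 km, bearing=339.2°
Leg 2: dist=2667.2 km, bearing=246.2°
Leg 3: dist=5108.0 km, bearing=348.1°
Leg 4: dist=14385.0 km, bearing=358.7°
Leg 5: dist=11321.6 km, bearing=331.7°
Total: 39670.5 km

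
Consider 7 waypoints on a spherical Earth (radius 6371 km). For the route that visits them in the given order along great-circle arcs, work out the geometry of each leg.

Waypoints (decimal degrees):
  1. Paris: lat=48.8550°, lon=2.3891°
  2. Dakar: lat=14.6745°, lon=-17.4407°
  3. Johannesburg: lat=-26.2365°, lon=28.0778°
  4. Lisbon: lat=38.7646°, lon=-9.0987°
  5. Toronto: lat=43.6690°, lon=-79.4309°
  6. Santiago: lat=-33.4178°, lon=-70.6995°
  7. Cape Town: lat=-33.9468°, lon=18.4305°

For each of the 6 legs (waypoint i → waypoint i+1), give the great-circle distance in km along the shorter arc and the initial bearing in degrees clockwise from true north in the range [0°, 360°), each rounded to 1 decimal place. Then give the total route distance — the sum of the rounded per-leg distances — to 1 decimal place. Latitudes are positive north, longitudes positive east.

Leg 1: dist=4209.7 km, bearing=212.3°
Leg 2: dist=6701.1 km, bearing=132.5°
Leg 3: dist=8196.4 km, bearing=330.6°
Leg 4: dist=5729.4 km, bearing=299.5°
Leg 5: dist=8617.4 km, bearing=172.5°
Leg 6: dist=7945.4 km, bearing=119.0°
Total: 41399.4 km

Leg 1: φ1=0.8526806, φ2=0.2561183, Δφ=-0.5965623, Δλ=-0.3460953 rad; a=sin²(Δφ/2)+cosφ1·cosφ2·sin²(Δλ/2)=0.1052350230; c=2·atan2(√a, √(1-a))=0.660753614; dist=6371·c=4209.661 ≈ 4209.7 km; running total=4209.7 km
Leg 1 bearing: y=sinΔλ·cosφ2=-0.32816184, x=cosφ1·sinφ2-sinφ1·cosφ2·cosΔλ=-0.51860607; θ=atan2(y, x)=-147.6753° <0 so +360° → 212.3247° ≈ 212.3°
Leg 2: φ1=0.2561183, φ2=-0.4579133, Δφ=-0.7140317, Δλ=0.7944477 rad; a=sin²(Δφ/2)+cosφ1·cosφ2·sin²(Δλ/2)=0.2519992745; c=2·atan2(√a, √(1-a))=1.051808557; dist=6371·c=6701.072 ≈ 6701.1 km; running total=10910.8 km
Leg 2 bearing: y=sinΔλ·cosφ2=0.63997216, x=cosφ1·sinφ2-sinφ1·cosφ2·cosΔλ=-0.58687153; θ=atan2(y, x)=132.5217° ≈ 132.5°
Leg 3: φ1=-0.4579133, φ2=0.6765699, Δφ=1.1344832, Δλ=-0.6488523 rad; a=sin²(Δφ/2)+cosφ1·cosφ2·sin²(Δλ/2)=0.3597658849; c=2·atan2(√a, √(1-a))=1.286514443; dist=6371·c=8196.384 ≈ 8196.4 km; running total=19107.2 km
Leg 3 bearing: y=sinΔλ·cosφ2=-0.47116625, x=cosφ1·sinφ2-sinφ1·cosφ2·cosΔλ=0.83626547; θ=atan2(y, x)=-29.3977° <0 so +360° → 330.6023° ≈ 330.6°
Leg 4: φ1=0.6765699, φ2=0.7621678, Δφ=0.0855979, Δλ=-1.2275285 rad; a=sin²(Δφ/2)+cosφ1·cosφ2·sin²(Δλ/2)=0.1889212848; c=2·atan2(√a, √(1-a))=0.899300912; dist=6371·c=5729.446 ≈ 5729.4 km; running total=24836.6 km
Leg 4 bearing: y=sinΔλ·cosφ2=-0.68114102, x=cosφ1·sinφ2-sinφ1·cosφ2·cosΔλ=0.38596248; θ=atan2(y, x)=-60.4623° <0 so +360° → 299.5377° ≈ 299.5°
Leg 5: φ1=0.7621678, φ2=-0.5832506, Δφ=-1.3454185, Δλ=0.1523917 rad; a=sin²(Δφ/2)+cosφ1·cosφ2·sin²(Δλ/2)=0.3917611712; c=2·atan2(√a, √(1-a))=1.352591203; dist=6371·c=8617.359 ≈ 8617.4 km; running total=33454.0 km
Leg 5 bearing: y=sinΔλ·cosφ2=0.12670605, x=cosφ1·sinφ2-sinφ1·cosφ2·cosΔλ=-0.96803048; θ=atan2(y, x)=172.5429° ≈ 172.5°
Leg 6: φ1=-0.5832506, φ2=-0.5924834, Δφ=-0.0092328, Δλ=1.5556120 rad; a=sin²(Δφ/2)+cosφ1·cosφ2·sin²(Δλ/2)=0.3409703560; c=2·atan2(√a, √(1-a))=1.247114556; dist=6371·c=7945.367 ≈ 7945.4 km; running total=41399.4 km
Leg 6 bearing: y=sinΔλ·cosφ2=0.82946080, x=cosφ1·sinφ2-sinφ1·cosφ2·cosΔλ=-0.45916562; θ=atan2(y, x)=118.9677° ≈ 119.0°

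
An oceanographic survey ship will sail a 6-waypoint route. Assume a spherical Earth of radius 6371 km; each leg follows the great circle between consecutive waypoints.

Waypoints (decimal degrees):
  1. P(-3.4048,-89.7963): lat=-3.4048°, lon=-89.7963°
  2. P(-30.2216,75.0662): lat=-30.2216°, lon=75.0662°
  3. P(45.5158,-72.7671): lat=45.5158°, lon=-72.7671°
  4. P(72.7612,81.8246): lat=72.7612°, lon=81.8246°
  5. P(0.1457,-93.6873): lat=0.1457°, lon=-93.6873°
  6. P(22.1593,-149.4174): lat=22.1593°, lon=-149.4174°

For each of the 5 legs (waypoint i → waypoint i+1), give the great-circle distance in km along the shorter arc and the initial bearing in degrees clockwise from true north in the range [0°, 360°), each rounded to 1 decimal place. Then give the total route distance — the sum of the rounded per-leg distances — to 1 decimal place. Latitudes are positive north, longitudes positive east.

Leg 1: φ1=-0.0594250, φ2=-0.5274664, Δφ=-0.4680415, Δλ=2.8773934 rad; a=sin²(Δφ/2)+cosφ1·cosφ2·sin²(Δλ/2)=0.9013685000; c=2·atan2(√a, √(1-a))=2.502667185; dist=6371·c=15944.493 ≈ 15944.5 km; running total=15944.5 km
Leg 1 bearing: y=sinΔλ·cosφ2=0.22564403, x=cosφ1·sinφ2-sinφ1·cosφ2·cosΔλ=-0.55199464; θ=atan2(y, x)=157.7663° ≈ 157.8°
Leg 2: φ1=-0.5274664, φ2=0.7944006, Δφ=1.3218670, Δλ=-2.5801778 rad; a=sin²(Δφ/2)+cosφ1·cosφ2·sin²(Δλ/2)=0.9358226608; c=2·atan2(√a, √(1-a))=2.629345553; dist=6371·c=16751.561 ≈ 16751.6 km; running total=32696.1 km
Leg 2 bearing: y=sinΔλ·cosφ2=-0.37304842, x=cosφ1·sinφ2-sinφ1·cosφ2·cosΔλ=0.31791400; θ=atan2(y, x)=-49.5622° <0 so +360° → 310.4378° ≈ 310.4°
Leg 3: φ1=0.7944006, φ2=1.2699225, Δφ=0.4755219, Δλ=2.6981342 rad; a=sin²(Δφ/2)+cosφ1·cosφ2·sin²(Δλ/2)=0.2530895085; c=2·atan2(√a, √(1-a))=1.054317890; dist=6371·c=6717.059 ≈ 6717.1 km; running total=39413.2 km
Leg 3 bearing: y=sinΔλ·cosφ2=0.12715580, x=cosφ1·sinφ2-sinφ1·cosφ2·cosΔλ=0.86021639; θ=atan2(y, x)=8.4085° ≈ 8.4°
Leg 4: φ1=1.2699225, φ2=0.0025429, Δφ=-1.2673796, Δλ=-3.0632605 rad; a=sin²(Δφ/2)+cosφ1·cosφ2·sin²(Δλ/2)=0.6465082409; c=2·atan2(√a, √(1-a))=1.868176607; dist=6371·c=11902.153 ≈ 11902.2 km; running total=51315.4 km
Leg 4 bearing: y=sinΔλ·cosφ2=-0.07825179, x=cosφ1·sinφ2-sinφ1·cosφ2·cosΔλ=0.95289978; θ=atan2(y, x)=-4.6946° <0 so +360° → 355.3054° ≈ 355.3°
Leg 5: φ1=0.0025429, φ2=0.3867527, Δφ=0.3842098, Δλ=-0.9726737 rad; a=sin²(Δφ/2)+cosφ1·cosφ2·sin²(Δλ/2)=0.2387706121; c=2·atan2(√a, √(1-a))=1.021064277; dist=6371·c=6505.201 ≈ 6505.2 km; running total=57820.6 km
Leg 5 bearing: y=sinΔλ·cosφ2=-0.76535572, x=cosφ1·sinφ2-sinφ1·cosφ2·cosΔλ=0.37585563; θ=atan2(y, x)=-63.8450° <0 so +360° → 296.1550° ≈ 296.2°

Leg 1: dist=15944.5 km, bearing=157.8°
Leg 2: dist=16751.6 km, bearing=310.4°
Leg 3: dist=6717.1 km, bearing=8.4°
Leg 4: dist=11902.2 km, bearing=355.3°
Leg 5: dist=6505.2 km, bearing=296.2°
Total: 57820.6 km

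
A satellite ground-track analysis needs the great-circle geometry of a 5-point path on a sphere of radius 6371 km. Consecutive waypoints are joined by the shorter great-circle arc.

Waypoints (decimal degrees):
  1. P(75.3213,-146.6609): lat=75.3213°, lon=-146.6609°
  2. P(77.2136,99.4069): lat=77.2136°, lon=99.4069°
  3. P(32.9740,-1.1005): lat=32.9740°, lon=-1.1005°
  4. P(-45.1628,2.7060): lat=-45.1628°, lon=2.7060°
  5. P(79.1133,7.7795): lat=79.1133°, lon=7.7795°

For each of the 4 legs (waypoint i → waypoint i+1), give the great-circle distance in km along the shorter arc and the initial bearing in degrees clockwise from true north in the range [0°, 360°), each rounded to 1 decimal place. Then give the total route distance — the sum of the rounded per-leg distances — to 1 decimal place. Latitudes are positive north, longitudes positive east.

Leg 1: φ1=1.3146047, φ2=1.3476315, Δφ=0.0330269, Δλ=4.2946933 rad; a=sin²(Δφ/2)+cosφ1·cosφ2·sin²(Δλ/2)=0.0396882048; c=2·atan2(√a, √(1-a))=0.401121735; dist=6371·c=2555.547 ≈ 2555.5 km; running total=2555.5 km
Leg 1 bearing: y=sinΔλ·cosφ2=-0.20228954, x=cosφ1·sinφ2-sinφ1·cosφ2·cosΔλ=0.33396279; θ=atan2(y, x)=-31.2043° <0 so +360° → 328.7957° ≈ 328.8°
Leg 2: φ1=1.3476315, φ2=0.5755049, Δφ=-0.7721267, Δλ=-1.7541851 rad; a=sin²(Δφ/2)+cosφ1·cosφ2·sin²(Δλ/2)=0.2515484102; c=2·atan2(√a, √(1-a))=1.050769775; dist=6371·c=6694.454 ≈ 6694.5 km; running total=9250.0 km
Leg 2 bearing: y=sinΔλ·cosφ2=-0.82485013, x=cosφ1·sinφ2-sinφ1·cosφ2·cosΔλ=0.26964699; θ=atan2(y, x)=-71.8972° <0 so +360° → 288.1028° ≈ 288.1°
Leg 3: φ1=0.5755049, φ2=-0.7882396, Δφ=-1.3637444, Δλ=0.0664360 rad; a=sin²(Δφ/2)+cosφ1·cosφ2·sin²(Δλ/2)=0.3978646269; c=2·atan2(√a, √(1-a))=1.365077639; dist=6371·c=8696.910 ≈ 8696.9 km; running total=17946.9 km
Leg 3 bearing: y=sinΔλ·cosφ2=0.04680919, x=cosφ1·sinφ2-sinφ1·cosφ2·cosΔλ=-0.97779464; θ=atan2(y, x)=177.2592° ≈ 177.3°
Leg 4: φ1=-0.7882396, φ2=1.3807876, Δφ=2.1690271, Δλ=0.0885493 rad; a=sin²(Δφ/2)+cosφ1·cosφ2·sin²(Δλ/2)=0.7818515774; c=2·atan2(√a, √(1-a))=2.169658664; dist=6371·c=13822.895 ≈ 13822.9 km; running total=31769.8 km
Leg 4 bearing: y=sinΔλ·cosφ2=0.01670223, x=cosφ1·sinφ2-sinφ1·cosφ2·cosΔλ=0.82580857; θ=atan2(y, x)=1.1587° ≈ 1.2°

Leg 1: dist=2555.5 km, bearing=328.8°
Leg 2: dist=6694.5 km, bearing=288.1°
Leg 3: dist=8696.9 km, bearing=177.3°
Leg 4: dist=13822.9 km, bearing=1.2°
Total: 31769.8 km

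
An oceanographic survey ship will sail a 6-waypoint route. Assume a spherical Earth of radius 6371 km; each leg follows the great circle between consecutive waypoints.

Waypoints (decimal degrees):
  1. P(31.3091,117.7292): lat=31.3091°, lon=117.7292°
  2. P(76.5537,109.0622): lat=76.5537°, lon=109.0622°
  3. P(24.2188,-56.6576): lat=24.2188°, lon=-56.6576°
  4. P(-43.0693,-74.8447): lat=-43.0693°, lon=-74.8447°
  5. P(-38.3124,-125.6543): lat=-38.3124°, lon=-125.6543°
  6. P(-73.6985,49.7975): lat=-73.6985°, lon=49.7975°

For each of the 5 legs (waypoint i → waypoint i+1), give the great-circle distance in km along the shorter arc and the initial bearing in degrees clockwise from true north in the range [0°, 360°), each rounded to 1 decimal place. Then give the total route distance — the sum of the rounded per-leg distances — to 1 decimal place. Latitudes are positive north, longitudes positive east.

Leg 1: dist=5051.3 km, bearing=357.2°
Leg 2: dist=8767.2 km, bearing=346.7°
Leg 3: dist=7710.3 km, bearing=194.1°
Leg 4: dist=4250.7 km, bearing=259.4°
Leg 5: dist=7555.3 km, bearing=178.6°
Total: 33334.8 km

Leg 1: φ1=0.5464469, φ2=1.3361141, Δφ=0.7896672, Δλ=-0.1512677 rad; a=sin²(Δφ/2)+cosφ1·cosφ2·sin²(Δλ/2)=0.1490935030; c=2·atan2(√a, √(1-a))=0.792856961; dist=6371·c=5051.292 ≈ 5051.3 km; running total=5051.3 km
Leg 1 bearing: y=sinΔλ·cosφ2=-0.03504088, x=cosφ1·sinφ2-sinφ1·cosφ2·cosΔλ=0.71149888; θ=atan2(y, x)=-2.8195° <0 so +360° → 357.1805° ≈ 357.2°
Leg 2: φ1=1.3361141, φ2=0.4226978, Δφ=-0.9134163, Δλ=-2.8923561 rad; a=sin²(Δφ/2)+cosφ1·cosφ2·sin²(Δλ/2)=0.4032687507; c=2·atan2(√a, √(1-a))=1.376106227; dist=6371·c=8767.173 ≈ 8767.2 km; running total=13818.5 km
Leg 2 bearing: y=sinΔλ·cosφ2=-0.22495413, x=cosφ1·sinφ2-sinφ1·cosφ2·cosΔλ=0.95497011; θ=atan2(y, x)=-13.2550° <0 so +360° → 346.7450° ≈ 346.7°
Leg 3: φ1=0.4226978, φ2=-0.7517011, Δφ=-1.1743989, Δλ=-0.3174248 rad; a=sin²(Δφ/2)+cosφ1·cosφ2·sin²(Δλ/2)=0.3235928542; c=2·atan2(√a, √(1-a))=1.210219215; dist=6371·c=7710.307 ≈ 7710.3 km; running total=21528.8 km
Leg 3 bearing: y=sinΔλ·cosφ2=-0.22801324, x=cosφ1·sinφ2-sinφ1·cosφ2·cosΔλ=-0.90748666; θ=atan2(y, x)=-165.8959° <0 so +360° → 194.1041° ≈ 194.1°
Leg 4: φ1=-0.7517011, φ2=-0.6686775, Δφ=0.0830236, Δλ=-0.8867948 rad; a=sin²(Δφ/2)+cosφ1·cosφ2·sin²(Δλ/2)=0.1072204692; c=2·atan2(√a, √(1-a))=0.667197237; dist=6371·c=4250.714 ≈ 4250.7 km; running total=25779.5 km
Leg 4 bearing: y=sinΔλ·cosφ2=-0.60813725, x=cosφ1·sinφ2-sinφ1·cosφ2·cosΔλ=-0.11430682; θ=atan2(y, x)=-100.6452° <0 so +360° → 259.3548° ≈ 259.4°
Leg 5: φ1=-0.6686775, φ2=-1.2862815, Δφ=-0.6176040, Δλ=3.0622116 rad; a=sin²(Δφ/2)+cosφ1·cosφ2·sin²(Δλ/2)=0.3122617380; c=2·atan2(√a, √(1-a))=1.185885463; dist=6371·c=7555.276 ≈ 7555.3 km; running total=33334.8 km
Leg 5 bearing: y=sinΔλ·cosφ2=0.02225822, x=cosφ1·sinφ2-sinφ1·cosφ2·cosΔλ=-0.92656460; θ=atan2(y, x)=178.6239° ≈ 178.6°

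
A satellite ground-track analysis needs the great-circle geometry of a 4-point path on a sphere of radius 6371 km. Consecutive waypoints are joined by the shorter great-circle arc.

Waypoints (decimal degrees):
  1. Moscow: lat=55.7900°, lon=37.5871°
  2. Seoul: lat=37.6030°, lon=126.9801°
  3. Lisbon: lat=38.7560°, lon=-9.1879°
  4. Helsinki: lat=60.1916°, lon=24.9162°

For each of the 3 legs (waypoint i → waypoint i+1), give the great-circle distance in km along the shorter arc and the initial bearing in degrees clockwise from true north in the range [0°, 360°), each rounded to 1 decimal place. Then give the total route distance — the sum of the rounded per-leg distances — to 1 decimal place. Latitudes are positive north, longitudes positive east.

Leg 1: dist=6602.8 km, bearing=67.0°
Leg 2: dist=10413.6 km, bearing=327.2°
Leg 3: dist=3359.5 km, bearing=33.6°
Total: 20375.9 km

Leg 1: φ1=0.9737192, φ2=0.6562962, Δφ=-0.3174230, Δλ=1.5602022 rad; a=sin²(Δφ/2)+cosφ1·cosφ2·sin²(Δλ/2)=0.2453337452; c=2·atan2(√a, √(1-a))=1.036387352; dist=6371·c=6602.824 ≈ 6602.8 km; running total=6602.8 km
Leg 1 bearing: y=sinΔλ·cosφ2=0.79221324, x=cosφ1·sinφ2-sinφ1·cosφ2·cosΔλ=0.33612287; θ=atan2(y, x)=67.0093° ≈ 67.0°
Leg 2: φ1=0.6562962, φ2=0.6764198, Δφ=0.0201236, Δλ=-2.3765799 rad; a=sin²(Δφ/2)+cosφ1·cosφ2·sin²(Δλ/2)=0.5318486314; c=2·atan2(√a, √(1-a))=1.634536742; dist=6371·c=10413.634 ≈ 10413.6 km; running total=17016.4 km
Leg 2 bearing: y=sinΔλ·cosφ2=-0.54006062, x=cosφ1·sinφ2-sinφ1·cosφ2·cosΔλ=0.83921224; θ=atan2(y, x)=-32.7626° <0 so +360° → 327.2374° ≈ 327.2°
Leg 3: φ1=0.6764198, φ2=1.0505416, Δφ=0.3741218, Δλ=0.5952288 rad; a=sin²(Δφ/2)+cosφ1·cosφ2·sin²(Δλ/2)=0.0679194259; c=2·atan2(√a, √(1-a))=0.527315333; dist=6371·c=3359.526 ≈ 3359.5 km; running total=20375.9 km
Leg 3 bearing: y=sinΔλ·cosφ2=0.27872376, x=cosφ1·sinφ2-sinφ1·cosφ2·cosΔλ=0.41897324; θ=atan2(y, x)=33.6340° ≈ 33.6°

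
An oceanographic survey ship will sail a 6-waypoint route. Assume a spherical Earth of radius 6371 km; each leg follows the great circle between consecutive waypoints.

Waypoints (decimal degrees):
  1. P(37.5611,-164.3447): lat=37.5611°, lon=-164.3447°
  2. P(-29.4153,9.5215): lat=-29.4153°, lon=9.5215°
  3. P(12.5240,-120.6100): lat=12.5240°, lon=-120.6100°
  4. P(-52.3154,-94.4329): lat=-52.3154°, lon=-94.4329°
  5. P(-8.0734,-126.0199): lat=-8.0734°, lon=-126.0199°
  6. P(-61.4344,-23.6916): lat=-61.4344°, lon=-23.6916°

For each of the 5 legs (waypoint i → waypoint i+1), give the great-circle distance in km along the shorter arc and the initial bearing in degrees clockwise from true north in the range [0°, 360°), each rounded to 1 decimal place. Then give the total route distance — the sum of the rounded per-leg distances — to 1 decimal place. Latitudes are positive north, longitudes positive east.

Leg 1: dist=18946.1 km, bearing=33.9°
Leg 2: dist=14554.2 km, bearing=260.9°
Leg 3: dist=7634.3 km, bearing=163.2°
Leg 4: dist=5692.2 km, bearing=318.3°
Leg 5: dist=9865.7 km, bearing=152.1°
Total: 56692.5 km

Leg 1: φ1=0.6555649, φ2=-0.5133938, Δφ=-1.1689587, Δλ=3.0345376 rad; a=sin²(Δφ/2)+cosφ1·cosφ2·sin²(Δλ/2)=0.9929787979; c=2·atan2(√a, √(1-a))=2.973810696; dist=6371·c=18946.148 ≈ 18946.1 km; running total=18946.1 km
Leg 1 bearing: y=sinΔλ·cosφ2=0.09307574, x=cosφ1·sinφ2-sinφ1·cosφ2·cosΔλ=0.13865254; θ=atan2(y, x)=33.8730° ≈ 33.9°
Leg 2: φ1=-0.5133938, φ2=0.2185850, Δφ=0.7319789, Δλ=-2.2712231 rad; a=sin²(Δφ/2)+cosφ1·cosφ2·sin²(Δλ/2)=0.8272969037; c=2·atan2(√a, √(1-a))=2.284441517; dist=6371·c=14554.177 ≈ 14554.2 km; running total=33500.3 km
Leg 2 bearing: y=sinΔλ·cosφ2=-0.74637448, x=cosφ1·sinφ2-sinφ1·cosφ2·cosΔλ=-0.12013359; θ=atan2(y, x)=-99.1437° <0 so +360° → 260.8563° ≈ 260.9°
Leg 3: φ1=0.2185850, φ2=-0.9130760, Δφ=-1.1316610, Δλ=0.4568766 rad; a=sin²(Δφ/2)+cosφ1·cosφ2·sin²(Δλ/2)=0.3180253526; c=2·atan2(√a, √(1-a))=1.198291842; dist=6371·c=7634.317 ≈ 7634.3 km; running total=41134.6 km
Leg 3 bearing: y=sinΔλ·cosφ2=0.26967962, x=cosφ1·sinφ2-sinφ1·cosφ2·cosΔλ=-0.89152331; θ=atan2(y, x)=163.1698° ≈ 163.2°
Leg 4: φ1=-0.9130760, φ2=-0.1409074, Δφ=0.7721686, Δλ=-0.5512972 rad; a=sin²(Δφ/2)+cosφ1·cosφ2·sin²(Δλ/2)=0.1866358958; c=2·atan2(√a, √(1-a))=0.893448948; dist=6371·c=5692.163 ≈ 5692.2 km; running total=46826.8 km
Leg 4 bearing: y=sinΔλ·cosφ2=-0.51860131, x=cosφ1·sinφ2-sinφ1·cosφ2·cosΔλ=0.58160505; θ=atan2(y, x)=-41.7225° <0 so +360° → 318.2775° ≈ 318.3°
Leg 5: φ1=-0.1409074, φ2=-1.0722326, Δφ=-0.9313251, Δλ=1.7859658 rad; a=sin²(Δφ/2)+cosφ1·cosφ2·sin²(Δλ/2)=0.4888684075; c=2·atan2(√a, √(1-a))=1.548531302; dist=6371·c=9865.693 ≈ 9865.7 km; running total=56692.5 km
Leg 5 bearing: y=sinΔλ·cosφ2=0.46713827, x=cosφ1·sinφ2-sinφ1·cosφ2·cosΔλ=-0.88390395; θ=atan2(y, x)=152.1438° ≈ 152.1°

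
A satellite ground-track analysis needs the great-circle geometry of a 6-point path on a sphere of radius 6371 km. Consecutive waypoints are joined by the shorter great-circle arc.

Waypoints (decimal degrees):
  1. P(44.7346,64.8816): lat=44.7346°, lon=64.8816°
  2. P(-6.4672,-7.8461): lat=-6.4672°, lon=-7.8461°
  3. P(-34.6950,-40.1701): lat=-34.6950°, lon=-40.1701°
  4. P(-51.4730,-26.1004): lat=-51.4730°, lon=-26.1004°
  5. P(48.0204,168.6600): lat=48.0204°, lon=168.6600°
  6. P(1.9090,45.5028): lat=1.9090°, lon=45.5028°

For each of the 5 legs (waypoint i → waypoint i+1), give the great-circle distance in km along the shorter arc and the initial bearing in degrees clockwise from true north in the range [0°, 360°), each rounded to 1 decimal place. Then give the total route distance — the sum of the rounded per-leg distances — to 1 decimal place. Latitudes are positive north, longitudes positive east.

Leg 1: φ1=0.7807661, φ2=-0.1128739, Δφ=-0.8936400, Δλ=-1.2693378 rad; a=sin²(Δφ/2)+cosφ1·cosφ2·sin²(Δλ/2)=0.4348486693; c=2·atan2(√a, √(1-a))=1.440122089; dist=6371·c=9175.018 ≈ 9175.0 km; running total=9175.0 km
Leg 1 bearing: y=sinΔλ·cosφ2=-0.94882792, x=cosφ1·sinφ2-sinφ1·cosφ2·cosΔλ=-0.28765743; θ=atan2(y, x)=-106.8658° <0 so +360° → 253.1342° ≈ 253.1°
Leg 2: φ1=-0.1128739, φ2=-0.6055420, Δφ=-0.4926681, Δλ=-0.5641602 rad; a=sin²(Δφ/2)+cosφ1·cosφ2·sin²(Δλ/2)=0.1227620039; c=2·atan2(√a, √(1-a))=0.715940968; dist=6371·c=4561.260 ≈ 4561.3 km; running total=13736.3 km
Leg 2 bearing: y=sinΔλ·cosφ2=-0.43963221, x=cosφ1·sinφ2-sinφ1·cosφ2·cosΔλ=-0.48732894; θ=atan2(y, x)=-137.9456° <0 so +360° → 222.0544° ≈ 222.1°
Leg 3: φ1=-0.6055420, φ2=-0.8983733, Δφ=-0.2928313, Δλ=0.2455626 rad; a=sin²(Δφ/2)+cosφ1·cosφ2·sin²(Δλ/2)=0.0289665760; c=2·atan2(√a, √(1-a))=0.342056524; dist=6371·c=2179.242 ≈ 2179.2 km; running total=15915.5 km
Leg 3 bearing: y=sinΔλ·cosφ2=0.15142424, x=cosφ1·sinφ2-sinφ1·cosφ2·cosΔλ=-0.29930044; θ=atan2(y, x)=153.1639° ≈ 153.2°
Leg 4: φ1=-0.8983733, φ2=0.8381141, Δφ=1.7364874, Δλ=3.3992102 rad; a=sin²(Δφ/2)+cosφ1·cosφ2·sin²(Δλ/2)=0.9922180996; c=2·atan2(√a, √(1-a))=2.964932861; dist=6371·c=18889.587 ≈ 18889.6 km; running total=34805.1 km
Leg 4 bearing: y=sinΔλ·cosφ2=-0.17041198, x=cosφ1·sinφ2-sinφ1·cosφ2·cosΔλ=-0.04295492; θ=atan2(y, x)=-104.1476° <0 so +360° → 255.8524° ≈ 255.9°
Leg 5: φ1=0.8381141, φ2=0.0333183, Δφ=-0.8047958, Δλ=-2.1494986 rad; a=sin²(Δφ/2)+cosφ1·cosφ2·sin²(Δλ/2)=0.6704307408; c=2·atan2(√a, √(1-a))=1.918629431; dist=6371·c=12223.588 ≈ 12223.6 km; running total=47028.7 km
Leg 5 bearing: y=sinΔλ·cosφ2=-0.83670848, x=cosφ1·sinφ2-sinφ1·cosφ2·cosΔλ=0.42864015; θ=atan2(y, x)=-62.8742° <0 so +360° → 297.1258° ≈ 297.1°

Leg 1: dist=9175.0 km, bearing=253.1°
Leg 2: dist=4561.3 km, bearing=222.1°
Leg 3: dist=2179.2 km, bearing=153.2°
Leg 4: dist=18889.6 km, bearing=255.9°
Leg 5: dist=12223.6 km, bearing=297.1°
Total: 47028.7 km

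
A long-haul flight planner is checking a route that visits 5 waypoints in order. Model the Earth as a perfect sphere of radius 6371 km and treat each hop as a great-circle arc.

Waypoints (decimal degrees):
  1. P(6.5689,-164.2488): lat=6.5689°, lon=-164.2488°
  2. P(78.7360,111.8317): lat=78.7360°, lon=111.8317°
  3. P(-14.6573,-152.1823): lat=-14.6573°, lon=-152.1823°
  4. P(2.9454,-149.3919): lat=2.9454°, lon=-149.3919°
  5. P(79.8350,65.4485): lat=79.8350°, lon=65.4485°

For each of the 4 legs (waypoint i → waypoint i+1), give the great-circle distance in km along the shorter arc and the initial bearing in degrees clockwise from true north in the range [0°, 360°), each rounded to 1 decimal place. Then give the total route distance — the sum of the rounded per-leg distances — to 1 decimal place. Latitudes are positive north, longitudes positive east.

Leg 1: dist=9159.3 km, bearing=348.7°
Leg 2: dist=11735.2 km, bearing=87.1°
Leg 3: dist=1981.3 km, bearing=9.1°
Leg 4: dist=10607.8 km, bearing=354.2°
Total: 33483.6 km

Leg 1: φ1=0.1146489, φ2=1.3742024, Δφ=1.2595535, Δλ=4.8185137 rad; a=sin²(Δφ/2)+cosφ1·cosφ2·sin²(Δλ/2)=0.4336255129; c=2·atan2(√a, √(1-a))=1.437654338; dist=6371·c=9159.296 ≈ 9159.3 km; running total=9159.3 km
Leg 1 bearing: y=sinΔλ·cosφ2=-0.19423105, x=cosφ1·sinφ2-sinφ1·cosφ2·cosΔλ=0.97193210; θ=atan2(y, x)=-11.3011° <0 so +360° → 348.6989° ≈ 348.7°
Leg 2: φ1=1.3742024, φ2=-0.2558181, Δφ=-1.6300206, Δλ=-4.6079136 rad; a=sin²(Δφ/2)+cosφ1·cosφ2·sin²(Δλ/2)=0.6339350351; c=2·atan2(√a, √(1-a))=1.841977956; dist=6371·c=11735.242 ≈ 11735.2 km; running total=20894.5 km
Leg 2 bearing: y=sinΔλ·cosφ2=0.96218145, x=cosφ1·sinφ2-sinφ1·cosφ2·cosΔλ=0.04952252; θ=atan2(y, x)=87.0536° ≈ 87.1°
Leg 3: φ1=-0.2558181, φ2=0.0514069, Δφ=0.3072251, Δλ=0.0487017 rad; a=sin²(Δφ/2)+cosφ1·cosφ2·sin²(Δλ/2)=0.0239845861; c=2·atan2(√a, √(1-a))=0.310990874; dist=6371·c=1981.323 ≈ 1981.3 km; running total=22875.8 km
Leg 3 bearing: y=sinΔλ·cosφ2=0.04861811, x=cosφ1·sinφ2-sinφ1·cosφ2·cosΔλ=0.30211518; θ=atan2(y, x)=9.1420° ≈ 9.1°
Leg 4: φ1=0.0514069, φ2=1.3933836, Δφ=1.3419767, Δλ=3.7496723 rad; a=sin²(Δφ/2)+cosφ1·cosφ2·sin²(Δλ/2)=0.5470395680; c=2·atan2(√a, √(1-a))=1.665014799; dist=6371·c=10607.809 ≈ 10607.8 km; running total=33483.6 km
Leg 4 bearing: y=sinΔλ·cosφ2=-0.10082369, x=cosφ1·sinφ2-sinφ1·cosφ2·cosΔλ=0.99044621; θ=atan2(y, x)=-5.8125° <0 so +360° → 354.1875° ≈ 354.2°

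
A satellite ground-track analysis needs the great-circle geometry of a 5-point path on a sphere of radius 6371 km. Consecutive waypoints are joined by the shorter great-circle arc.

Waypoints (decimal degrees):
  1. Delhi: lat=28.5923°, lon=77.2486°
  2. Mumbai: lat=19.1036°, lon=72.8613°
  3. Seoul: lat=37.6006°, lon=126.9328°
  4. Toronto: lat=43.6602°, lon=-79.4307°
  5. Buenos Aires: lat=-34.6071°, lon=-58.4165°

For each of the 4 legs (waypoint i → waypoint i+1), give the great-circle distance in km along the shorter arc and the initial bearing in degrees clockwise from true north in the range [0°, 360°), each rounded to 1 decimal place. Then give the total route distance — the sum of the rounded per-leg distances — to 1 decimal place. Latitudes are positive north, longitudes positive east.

Leg 1: dist=1145.2 km, bearing=203.8°
Leg 2: dist=5591.4 km, bearing=56.5°
Leg 3: dist=10596.6 km, bearing=18.8°
Leg 4: dist=8959.6 km, bearing=162.6°
Total: 26292.8 km

Leg 1: φ1=0.4990298, φ2=0.3334207, Δφ=-0.1656091, Δλ=-0.0765728 rad; a=sin²(Δφ/2)+cosφ1·cosφ2·sin²(Δλ/2)=0.0080565425; c=2·atan2(√a, √(1-a))=0.179758415; dist=6371·c=1145.241 ≈ 1145.2 km; running total=1145.2 km
Leg 1 bearing: y=sinΔλ·cosφ2=-0.07228515, x=cosφ1·sinφ2-sinφ1·cosφ2·cosΔλ=-0.16352797; θ=atan2(y, x)=-156.1529° <0 so +360° → 203.8471° ≈ 203.8°
Leg 2: φ1=0.3334207, φ2=0.6562543, Δφ=0.3228336, Δλ=0.9437257 rad; a=sin²(Δφ/2)+cosφ1·cosφ2·sin²(Δλ/2)=0.1805104217; c=2·atan2(√a, √(1-a))=0.877625902; dist=6371·c=5591.355 ≈ 5591.4 km; running total=6736.6 km
Leg 2 bearing: y=sinΔλ·cosφ2=0.64155126, x=cosφ1·sinφ2-sinφ1·cosφ2·cosΔλ=0.42440266; θ=atan2(y, x)=56.5143° ≈ 56.5°
Leg 3: φ1=0.6562543, φ2=0.7620142, Δφ=0.1057600, Δλ=-3.6017225 rad; a=sin²(Δφ/2)+cosφ1·cosφ2·sin²(Δλ/2)=0.5461619672; c=2·atan2(√a, √(1-a))=1.663251924; dist=6371·c=10596.578 ≈ 10596.6 km; running total=17333.2 km
Leg 3 bearing: y=sinΔλ·cosφ2=0.32125707, x=cosφ1·sinφ2-sinφ1·cosφ2·cosΔλ=0.94248087; θ=atan2(y, x)=18.8224° ≈ 18.8°
Leg 4: φ1=0.7620142, φ2=-0.6040078, Δφ=-1.3660221, Δλ=0.3667670 rad; a=sin²(Δφ/2)+cosφ1·cosφ2·sin²(Δλ/2)=0.4181279737; c=2·atan2(√a, √(1-a))=1.406311581; dist=6371·c=8959.611 ≈ 8959.6 km; running total=26292.8 km
Leg 4 bearing: y=sinΔλ·cosφ2=0.29515090, x=cosφ1·sinφ2-sinφ1·cosφ2·cosΔλ=-0.94131495; θ=atan2(y, x)=162.5911° ≈ 162.6°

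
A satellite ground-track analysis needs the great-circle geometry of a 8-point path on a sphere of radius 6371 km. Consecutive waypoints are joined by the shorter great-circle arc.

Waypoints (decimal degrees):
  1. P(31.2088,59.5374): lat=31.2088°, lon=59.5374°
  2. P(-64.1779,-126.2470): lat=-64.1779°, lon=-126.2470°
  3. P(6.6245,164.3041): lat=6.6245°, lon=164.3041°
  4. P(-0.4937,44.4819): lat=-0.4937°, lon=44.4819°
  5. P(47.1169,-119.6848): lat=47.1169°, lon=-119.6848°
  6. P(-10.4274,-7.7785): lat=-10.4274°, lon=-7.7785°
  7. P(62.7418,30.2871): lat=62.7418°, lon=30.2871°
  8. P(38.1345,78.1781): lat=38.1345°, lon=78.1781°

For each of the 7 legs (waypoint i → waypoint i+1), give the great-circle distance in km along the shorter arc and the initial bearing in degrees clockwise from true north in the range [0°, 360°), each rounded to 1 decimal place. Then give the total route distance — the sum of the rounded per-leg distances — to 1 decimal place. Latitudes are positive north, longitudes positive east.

Leg 1: φ1=0.5446963, φ2=-1.1201157, Δφ=-1.6648120, Δλ=-3.2425495 rad; a=sin²(Δφ/2)+cosφ1·cosφ2·sin²(Δλ/2)=0.9185336258; c=2·atan2(√a, √(1-a))=2.562696824; dist=6371·c=16326.941 ≈ 16326.9 km; running total=16326.9 km
Leg 1 bearing: y=sinΔλ·cosφ2=0.04389994, x=cosφ1·sinφ2-sinφ1·cosφ2·cosΔλ=-0.54533587; θ=atan2(y, x)=175.3976° ≈ 175.4°
Leg 2: φ1=-1.1201157, φ2=0.1156193, Δφ=1.2357350, Δλ=5.0710733 rad; a=sin²(Δφ/2)+cosφ1·cosφ2·sin²(Δλ/2)=0.4759787172; c=2·atan2(√a, √(1-a))=1.522735261; dist=6371·c=9701.346 ≈ 9701.3 km; running total=26028.2 km
Leg 2 bearing: y=sinΔλ·cosφ2=-0.93010790, x=cosφ1·sinφ2-sinφ1·cosφ2·cosΔλ=0.36413075; θ=atan2(y, x)=-68.6200° <0 so +360° → 291.3800° ≈ 291.4°
Leg 3: φ1=0.1156193, φ2=-0.0086167, Δφ=-0.1242360, Δλ=-2.0912919 rad; a=sin²(Δφ/2)+cosφ1·cosφ2·sin²(Δλ/2)=0.7474827800; c=2·atan2(√a, √(1-a))=2.088591522; dist=6371·c=13306.417 ≈ 13306.4 km; running total=39334.6 km
Leg 3 bearing: y=sinΔλ·cosφ2=-0.86754062, x=cosφ1·sinφ2-sinφ1·cosφ2·cosΔλ=0.04880946; θ=atan2(y, x)=-86.7798° <0 so +360° → 273.2202° ≈ 273.2°
Leg 4: φ1=-0.0086167, φ2=0.8223450, Δφ=0.8309617, Δλ=-2.8652494 rad; a=sin²(Δφ/2)+cosφ1·cosφ2·sin²(Δλ/2)=0.8304877882; c=2·atan2(√a, √(1-a))=2.292914407; dist=6371·c=14608.158 ≈ 14608.2 km; running total=53942.8 km
Leg 4 bearing: y=sinΔλ·cosφ2=-0.18566854, x=cosφ1·sinφ2-sinφ1·cosφ2·cosΔλ=0.72707529; θ=atan2(y, x)=-14.3251° <0 so +360° → 345.6749° ≈ 345.7°
Leg 5: φ1=0.8223450, φ2=-0.1819925, Δφ=-1.0043375, Δλ=1.9531334 rad; a=sin²(Δφ/2)+cosφ1·cosφ2·sin²(Δλ/2)=0.6911576560; c=2·atan2(√a, √(1-a))=1.963096991; dist=6371·c=12506.891 ≈ 12506.9 km; running total=66449.7 km
Leg 5 bearing: y=sinΔλ·cosφ2=0.91247273, x=cosφ1·sinφ2-sinφ1·cosφ2·cosΔλ=0.14570013; θ=atan2(y, x)=80.9278° ≈ 80.9°
Leg 6: φ1=-0.1819925, φ2=1.0950510, Δφ=1.2770435, Δλ=0.6643701 rad; a=sin²(Δφ/2)+cosφ1·cosφ2·sin²(Δλ/2)=0.4031296133; c=2·atan2(√a, √(1-a))=1.375822586; dist=6371·c=8765.366 ≈ 8765.4 km; running total=75215.1 km
Leg 6 bearing: y=sinΔλ·cosφ2=0.28238669, x=cosφ1·sinφ2-sinφ1·cosφ2·cosΔλ=0.93953301; θ=atan2(y, x)=16.7287° ≈ 16.7°
Leg 7: φ1=1.0950510, φ2=0.6655726, Δφ=-0.4294784, Δλ=0.8358556 rad; a=sin²(Δφ/2)+cosφ1·cosφ2·sin²(Δλ/2)=0.1047513722; c=2·atan2(√a, √(1-a))=0.659175863; dist=6371·c=4199.609 ≈ 4199.6 km; running total=79414.7 km
Leg 7 bearing: y=sinΔλ·cosφ2=0.58352815, x=cosφ1·sinφ2-sinφ1·cosφ2·cosΔλ=-0.18603490; θ=atan2(y, x)=107.6828° ≈ 107.7°

Leg 1: dist=16326.9 km, bearing=175.4°
Leg 2: dist=9701.3 km, bearing=291.4°
Leg 3: dist=13306.4 km, bearing=273.2°
Leg 4: dist=14608.2 km, bearing=345.7°
Leg 5: dist=12506.9 km, bearing=80.9°
Leg 6: dist=8765.4 km, bearing=16.7°
Leg 7: dist=4199.6 km, bearing=107.7°
Total: 79414.7 km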